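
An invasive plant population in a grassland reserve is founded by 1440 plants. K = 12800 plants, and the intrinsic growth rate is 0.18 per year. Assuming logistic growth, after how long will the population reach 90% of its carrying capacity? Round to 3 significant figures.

23.7 years

A = (K − N₀)/N₀ = (12800 − 1440)/1440 = 7.8889.
Solve 12800/(1 + 7.8889·e^(−0.18t)) = 11520: 1 + 7.8889·e^(−0.18t) = 1.1111, so e^(−0.18t) = 0.0140845.
−0.18·t = ln(0.0140845) = -4.2627, so t = 4.2627/0.18 = 23.682.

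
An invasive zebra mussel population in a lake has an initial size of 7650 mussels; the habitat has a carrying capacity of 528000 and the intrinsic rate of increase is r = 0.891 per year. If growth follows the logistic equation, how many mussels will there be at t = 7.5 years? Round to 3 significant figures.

487000 mussels

A = (K − N₀)/N₀ = (528000 − 7650)/7650 = 68.02.
N(t) = K/(1 + A·e^(−rt)) = 528000/(1 + 68.02×e^(−0.891×7.5)).
e^(−6.683) = 0.0012526; denominator = 1 + 68.02×0.0012526 = 1.0852.
N = 528000/1.0852 = 486544.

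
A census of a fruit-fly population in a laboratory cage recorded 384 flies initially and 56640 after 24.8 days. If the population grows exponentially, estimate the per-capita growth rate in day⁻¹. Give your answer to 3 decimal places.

0.201 per day

From N(t) = N₀·e^(rt): e^(r·24.8) = 56640/384 = 147.5.
r·24.8 = ln(147.5) = 4.9938, so r = 4.9938/24.8 = 0.20136.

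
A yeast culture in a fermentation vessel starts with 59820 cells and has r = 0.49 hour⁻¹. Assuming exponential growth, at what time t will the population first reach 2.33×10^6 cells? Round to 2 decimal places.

Set N₀·e^(rt) = 2.33×10^6: e^(0.49·t) = 2.33×10^6/59820 = 38.95.
0.49·t = ln(38.95) = 3.6623, so t = 3.6623/0.49 = 7.474.

7.47 hours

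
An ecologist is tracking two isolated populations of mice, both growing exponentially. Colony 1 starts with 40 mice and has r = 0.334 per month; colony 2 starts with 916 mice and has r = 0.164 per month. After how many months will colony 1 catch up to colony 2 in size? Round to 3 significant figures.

Set 40·e^(0.334t) = 916·e^(0.164t).
e^((0.334 − 0.164)t) = 916/40 → e^(0.17·t) = 22.9.
0.17·t = ln(22.9) = 3.1311, so t = 3.1311/0.17 = 18.418.

18.4 months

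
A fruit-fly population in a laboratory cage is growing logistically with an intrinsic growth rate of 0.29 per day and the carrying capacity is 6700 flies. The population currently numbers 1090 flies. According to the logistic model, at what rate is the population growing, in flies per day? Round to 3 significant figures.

dN/dt = rN(1 − N/K) = 0.29 × 1090 × (1 − 1090/6700).
1 − 1090/6700 = 0.83731; dN/dt = 0.29 × 1090 × 0.83731 = 264.67.

265 flies per day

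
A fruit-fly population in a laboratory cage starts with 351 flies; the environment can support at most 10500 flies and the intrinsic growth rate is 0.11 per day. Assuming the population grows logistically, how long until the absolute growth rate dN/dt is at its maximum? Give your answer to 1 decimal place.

30.6 days

Logistic growth is fastest at N = K/2 = 5250.
A = (K − N₀)/N₀ = 28.915. Set K/(1 + A·e^(−rt)) = K/2 → A·e^(−rt) = 1.
e^(−0.11t) = 1/28.915 = 0.0345847, so t = ln(28.915)/0.11 = 3.3643/0.11 = 30.585.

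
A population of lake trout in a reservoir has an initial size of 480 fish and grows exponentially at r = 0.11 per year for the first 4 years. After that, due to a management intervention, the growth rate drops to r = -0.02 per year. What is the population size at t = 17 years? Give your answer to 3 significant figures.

575 fish

Phase 1: N(4) = 480·e^(0.11×4) = 480·e^0.44 = 745.299.
Phase 2 runs for 17 − 4 = 13 years at r = -0.02.
N(17) = 745.299·e^(-0.02×13) = 745.299·e^-0.26 = 574.664.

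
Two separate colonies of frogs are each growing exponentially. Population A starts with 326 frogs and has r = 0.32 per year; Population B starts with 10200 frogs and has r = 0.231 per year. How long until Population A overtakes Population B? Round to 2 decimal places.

Set 326·e^(0.32t) = 10200·e^(0.231t).
e^((0.32 − 0.231)t) = 10200/326 → e^(0.089·t) = 31.288.
0.089·t = ln(31.288) = 3.4432, so t = 3.4432/0.089 = 38.688.

38.69 years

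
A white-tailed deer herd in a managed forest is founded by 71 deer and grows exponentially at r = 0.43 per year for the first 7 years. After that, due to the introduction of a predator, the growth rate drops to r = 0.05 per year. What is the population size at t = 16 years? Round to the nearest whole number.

2259 deer

Phase 1: N(7) = 71·e^(0.43×7) = 71·e^3.01 = 1440.41.
Phase 2 runs for 16 − 7 = 9 years at r = 0.05.
N(16) = 1440.41·e^(0.05×9) = 1440.41·e^0.45 = 2259.01.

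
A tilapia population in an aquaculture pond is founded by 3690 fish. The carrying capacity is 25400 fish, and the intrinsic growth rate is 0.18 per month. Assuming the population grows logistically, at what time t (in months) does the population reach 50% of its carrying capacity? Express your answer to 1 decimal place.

A = (K − N₀)/N₀ = (25400 − 3690)/3690 = 5.8835.
Solve 25400/(1 + 5.8835·e^(−0.18t)) = 12700: 1 + 5.8835·e^(−0.18t) = 2, so e^(−0.18t) = 0.169968.
−0.18·t = ln(0.169968) = -1.7721, so t = 1.7721/0.18 = 9.8453.

9.8 months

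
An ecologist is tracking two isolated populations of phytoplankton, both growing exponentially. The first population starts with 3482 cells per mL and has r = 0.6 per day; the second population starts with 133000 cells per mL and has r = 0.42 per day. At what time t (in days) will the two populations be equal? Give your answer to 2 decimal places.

20.24 days

Set 3482·e^(0.6t) = 133000·e^(0.42t).
e^((0.6 − 0.42)t) = 133000/3482 → e^(0.18·t) = 38.196.
0.18·t = ln(38.196) = 3.6427, so t = 3.6427/0.18 = 20.237.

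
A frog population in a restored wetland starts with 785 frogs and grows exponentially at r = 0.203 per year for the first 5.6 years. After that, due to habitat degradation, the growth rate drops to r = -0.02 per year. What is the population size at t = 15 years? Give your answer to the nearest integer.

Phase 1: N(5.6) = 785·e^(0.203×5.6) = 785·e^1.137 = 2446.67.
Phase 2 runs for 15 − 5.6 = 9.4 years at r = -0.02.
N(15) = 2446.67·e^(-0.02×9.4) = 2446.67·e^-0.188 = 2027.35.

2027 frogs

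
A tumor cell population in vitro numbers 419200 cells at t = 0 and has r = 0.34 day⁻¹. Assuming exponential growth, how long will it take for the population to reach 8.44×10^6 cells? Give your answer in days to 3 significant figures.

8.83 days

Set N₀·e^(rt) = 8.44×10^6: e^(0.34·t) = 8.44×10^6/419200 = 20.134.
0.34·t = ln(20.134) = 3.0024, so t = 3.0024/0.34 = 8.8306.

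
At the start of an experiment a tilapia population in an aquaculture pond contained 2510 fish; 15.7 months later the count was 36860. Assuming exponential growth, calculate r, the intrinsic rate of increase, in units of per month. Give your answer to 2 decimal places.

0.17 per month

From N(t) = N₀·e^(rt): e^(r·15.7) = 36860/2510 = 14.685.
r·15.7 = ln(14.685) = 2.6868, so r = 2.6868/15.7 = 0.17114.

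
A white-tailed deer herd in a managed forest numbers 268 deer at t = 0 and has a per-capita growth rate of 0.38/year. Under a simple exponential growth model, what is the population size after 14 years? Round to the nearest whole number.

N(t) = N₀·e^(rt) = 268 × e^(0.38×14) = 268 × e^5.32.
e^5.32 ≈ 204.38, so N ≈ 268 × 204.38 = 54774.9.

54775 deer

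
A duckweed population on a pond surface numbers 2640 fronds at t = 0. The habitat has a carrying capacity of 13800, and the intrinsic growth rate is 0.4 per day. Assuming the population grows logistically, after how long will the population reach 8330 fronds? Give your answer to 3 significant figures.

A = (K − N₀)/N₀ = (13800 − 2640)/2640 = 4.2273.
Solve 13800/(1 + 4.2273·e^(−0.4t)) = 8330: 1 + 4.2273·e^(−0.4t) = 1.6567, so e^(−0.4t) = 0.15534.
−0.4·t = ln(0.15534) = -1.8621, so t = 1.8621/0.4 = 4.6554.

4.66 days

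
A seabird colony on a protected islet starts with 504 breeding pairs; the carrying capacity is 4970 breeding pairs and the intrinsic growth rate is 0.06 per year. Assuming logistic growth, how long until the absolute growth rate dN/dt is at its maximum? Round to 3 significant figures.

36.4 years

Logistic growth is fastest at N = K/2 = 2485.
A = (K − N₀)/N₀ = 8.8611. Set K/(1 + A·e^(−rt)) = K/2 → A·e^(−rt) = 1.
e^(−0.06t) = 1/8.8611 = 0.112853, so t = ln(8.8611)/0.06 = 2.1817/0.06 = 36.361.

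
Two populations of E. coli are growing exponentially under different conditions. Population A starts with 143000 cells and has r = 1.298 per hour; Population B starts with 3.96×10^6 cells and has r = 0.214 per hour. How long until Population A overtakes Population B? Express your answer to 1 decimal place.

Set 143000·e^(1.298t) = 3.96×10^6·e^(0.214t).
e^((1.298 − 0.214)t) = 3.96×10^6/143000 → e^(1.084·t) = 27.692.
1.084·t = ln(27.692) = 3.3212, so t = 3.3212/1.084 = 3.0638.

3.1 hours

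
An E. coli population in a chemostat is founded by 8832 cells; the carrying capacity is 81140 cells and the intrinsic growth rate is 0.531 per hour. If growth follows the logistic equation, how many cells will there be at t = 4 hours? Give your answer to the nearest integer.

A = (K − N₀)/N₀ = (81140 − 8832)/8832 = 8.187.
N(t) = K/(1 + A·e^(−rt)) = 81140/(1 + 8.187×e^(−0.531×4)).
e^(−2.124) = 0.11955; denominator = 1 + 8.187×0.11955 = 1.9788.
N = 81140/1.9788 = 41005.

41005 cells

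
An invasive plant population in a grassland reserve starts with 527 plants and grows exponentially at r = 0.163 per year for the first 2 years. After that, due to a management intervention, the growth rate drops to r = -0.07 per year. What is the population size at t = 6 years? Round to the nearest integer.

552 plants

Phase 1: N(2) = 527·e^(0.163×2) = 527·e^0.326 = 730.114.
Phase 2 runs for 6 − 2 = 4 years at r = -0.07.
N(6) = 730.114·e^(-0.07×4) = 730.114·e^-0.28 = 551.808.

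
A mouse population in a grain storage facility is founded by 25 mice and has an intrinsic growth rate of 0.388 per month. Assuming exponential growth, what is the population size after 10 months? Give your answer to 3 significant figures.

1210 mice

N(t) = N₀·e^(rt) = 25 × e^(0.388×10) = 25 × e^3.88.
e^3.88 ≈ 48.424, so N ≈ 25 × 48.424 = 1210.61.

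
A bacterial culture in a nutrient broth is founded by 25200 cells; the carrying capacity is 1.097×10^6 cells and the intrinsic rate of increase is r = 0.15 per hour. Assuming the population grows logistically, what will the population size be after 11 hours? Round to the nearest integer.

A = (K − N₀)/N₀ = (1.097×10^6 − 25200)/25200 = 42.532.
N(t) = K/(1 + A·e^(−rt)) = 1.097×10^6/(1 + 42.532×e^(−0.15×11)).
e^(−1.65) = 0.19205; denominator = 1 + 42.532×0.19205 = 9.1682.
N = 1.097×10^6/9.1682 = 119652.

119652 cells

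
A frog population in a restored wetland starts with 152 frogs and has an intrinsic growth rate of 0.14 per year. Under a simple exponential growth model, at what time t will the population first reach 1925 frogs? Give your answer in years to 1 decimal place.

Set N₀·e^(rt) = 1925: e^(0.14·t) = 1925/152 = 12.664.
0.14·t = ln(12.664) = 2.5388, so t = 2.5388/0.14 = 18.134.

18.1 years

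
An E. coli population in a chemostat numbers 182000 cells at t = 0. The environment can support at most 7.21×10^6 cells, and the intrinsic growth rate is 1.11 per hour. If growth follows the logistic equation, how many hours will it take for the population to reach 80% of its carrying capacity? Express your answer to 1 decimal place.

A = (K − N₀)/N₀ = (7.21×10^6 − 182000)/182000 = 38.615.
Solve 7.21×10^6/(1 + 38.615·e^(−1.11t)) = 5.768×10^6: 1 + 38.615·e^(−1.11t) = 1.25, so e^(−1.11t) = 0.0064741.
−1.11·t = ln(0.0064741) = -5.0399, so t = 5.0399/1.11 = 4.5405.

4.5 hours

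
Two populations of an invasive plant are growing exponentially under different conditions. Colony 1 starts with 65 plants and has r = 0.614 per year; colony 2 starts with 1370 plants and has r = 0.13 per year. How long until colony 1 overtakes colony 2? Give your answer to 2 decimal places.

Set 65·e^(0.614t) = 1370·e^(0.13t).
e^((0.614 − 0.13)t) = 1370/65 → e^(0.484·t) = 21.077.
0.484·t = ln(21.077) = 3.0482, so t = 3.0482/0.484 = 6.2979.

6.30 years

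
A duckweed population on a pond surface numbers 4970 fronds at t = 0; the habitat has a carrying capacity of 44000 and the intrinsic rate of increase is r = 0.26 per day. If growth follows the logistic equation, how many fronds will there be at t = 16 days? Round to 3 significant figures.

39200 fronds

A = (K − N₀)/N₀ = (44000 − 4970)/4970 = 7.8531.
N(t) = K/(1 + A·e^(−rt)) = 44000/(1 + 7.8531×e^(−0.26×16)).
e^(−4.16) = 0.015608; denominator = 1 + 7.8531×0.015608 = 1.1226.
N = 44000/1.1226 = 39195.8.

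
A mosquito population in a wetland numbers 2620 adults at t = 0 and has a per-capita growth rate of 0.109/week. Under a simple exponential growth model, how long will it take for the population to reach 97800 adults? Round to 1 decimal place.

Set N₀·e^(rt) = 97800: e^(0.109·t) = 97800/2620 = 37.328.
0.109·t = ln(37.328) = 3.6198, so t = 3.6198/0.109 = 33.209.

33.2 weeks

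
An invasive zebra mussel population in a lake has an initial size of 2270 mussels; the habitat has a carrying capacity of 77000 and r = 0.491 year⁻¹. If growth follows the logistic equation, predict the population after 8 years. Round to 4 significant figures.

A = (K − N₀)/N₀ = (77000 − 2270)/2270 = 32.921.
N(t) = K/(1 + A·e^(−rt)) = 77000/(1 + 32.921×e^(−0.491×8)).
e^(−3.928) = 0.019683; denominator = 1 + 32.921×0.019683 = 1.648.
N = 77000/1.648 = 46723.9.

46720 mussels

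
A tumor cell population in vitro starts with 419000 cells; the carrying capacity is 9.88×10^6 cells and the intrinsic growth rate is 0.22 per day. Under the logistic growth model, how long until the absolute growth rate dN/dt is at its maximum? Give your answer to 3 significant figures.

14.2 days

Logistic growth is fastest at N = K/2 = 4.94×10^6.
A = (K − N₀)/N₀ = 22.58. Set K/(1 + A·e^(−rt)) = K/2 → A·e^(−rt) = 1.
e^(−0.22t) = 1/22.58 = 0.0442871, so t = ln(22.58)/0.22 = 3.1171/0.22 = 14.168.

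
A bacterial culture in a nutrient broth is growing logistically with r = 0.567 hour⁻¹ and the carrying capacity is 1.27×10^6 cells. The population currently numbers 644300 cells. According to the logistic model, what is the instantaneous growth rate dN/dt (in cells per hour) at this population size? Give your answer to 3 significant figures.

180000 cells per hour

dN/dt = rN(1 − N/K) = 0.567 × 644300 × (1 − 644300/1.27×10^6).
1 − 644300/1.27×10^6 = 0.49268; dN/dt = 0.567 × 644300 × 0.49268 = 1.79984×10^5.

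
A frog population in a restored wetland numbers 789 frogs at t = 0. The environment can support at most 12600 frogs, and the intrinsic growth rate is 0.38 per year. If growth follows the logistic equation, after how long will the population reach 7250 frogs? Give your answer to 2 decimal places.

A = (K − N₀)/N₀ = (12600 − 789)/789 = 14.97.
Solve 12600/(1 + 14.97·e^(−0.38t)) = 7250: 1 + 14.97·e^(−0.38t) = 1.7379, so e^(−0.38t) = 0.0492954.
−0.38·t = ln(0.0492954) = -3.0099, so t = 3.0099/0.38 = 7.9209.

7.92 years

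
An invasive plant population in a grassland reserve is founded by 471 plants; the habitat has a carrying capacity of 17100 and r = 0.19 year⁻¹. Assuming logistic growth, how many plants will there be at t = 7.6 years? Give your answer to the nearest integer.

A = (K − N₀)/N₀ = (17100 − 471)/471 = 35.306.
N(t) = K/(1 + A·e^(−rt)) = 17100/(1 + 35.306×e^(−0.19×7.6)).
e^(−1.444) = 0.23598; denominator = 1 + 35.306×0.23598 = 9.3315.
N = 17100/9.3315 = 1832.5.

1832 plants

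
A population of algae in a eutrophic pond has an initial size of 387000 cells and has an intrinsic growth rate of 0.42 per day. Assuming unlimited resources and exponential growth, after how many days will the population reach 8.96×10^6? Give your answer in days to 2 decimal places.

7.48 days

Set N₀·e^(rt) = 8.96×10^6: e^(0.42·t) = 8.96×10^6/387000 = 23.152.
0.42·t = ln(23.152) = 3.1421, so t = 3.1421/0.42 = 7.4812.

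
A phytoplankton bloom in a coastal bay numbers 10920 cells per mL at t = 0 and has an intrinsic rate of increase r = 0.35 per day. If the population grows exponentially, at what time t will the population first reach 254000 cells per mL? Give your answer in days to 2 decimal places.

8.99 days

Set N₀·e^(rt) = 254000: e^(0.35·t) = 254000/10920 = 23.26.
0.35·t = ln(23.26) = 3.1467, so t = 3.1467/0.35 = 8.9907.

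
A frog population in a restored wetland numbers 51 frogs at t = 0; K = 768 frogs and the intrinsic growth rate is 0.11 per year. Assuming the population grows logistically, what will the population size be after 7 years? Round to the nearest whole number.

102 frogs

A = (K − N₀)/N₀ = (768 − 51)/51 = 14.059.
N(t) = K/(1 + A·e^(−rt)) = 768/(1 + 14.059×e^(−0.11×7)).
e^(−0.77) = 0.46301; denominator = 1 + 14.059×0.46301 = 7.5094.
N = 768/7.5094 = 102.272.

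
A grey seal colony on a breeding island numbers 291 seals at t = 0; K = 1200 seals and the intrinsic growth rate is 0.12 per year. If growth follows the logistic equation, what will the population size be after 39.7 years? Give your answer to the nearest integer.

1169 seals

A = (K − N₀)/N₀ = (1200 − 291)/291 = 3.1237.
N(t) = K/(1 + A·e^(−rt)) = 1200/(1 + 3.1237×e^(−0.12×39.7)).
e^(−4.764) = 0.0085314; denominator = 1 + 3.1237×0.0085314 = 1.0266.
N = 1200/1.0266 = 1168.85.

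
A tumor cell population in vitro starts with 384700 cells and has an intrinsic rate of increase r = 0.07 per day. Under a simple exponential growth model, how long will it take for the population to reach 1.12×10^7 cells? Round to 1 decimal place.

48.2 days

Set N₀·e^(rt) = 1.12×10^7: e^(0.07·t) = 1.12×10^7/384700 = 29.114.
0.07·t = ln(29.114) = 3.3712, so t = 3.3712/0.07 = 48.16.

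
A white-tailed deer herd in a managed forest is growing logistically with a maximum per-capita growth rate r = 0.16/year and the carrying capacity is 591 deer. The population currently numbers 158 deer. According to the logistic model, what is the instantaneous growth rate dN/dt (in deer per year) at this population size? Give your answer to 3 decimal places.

18.522 deer per year

dN/dt = rN(1 − N/K) = 0.16 × 158 × (1 − 158/591).
1 − 158/591 = 0.73266; dN/dt = 0.16 × 158 × 0.73266 = 18.522.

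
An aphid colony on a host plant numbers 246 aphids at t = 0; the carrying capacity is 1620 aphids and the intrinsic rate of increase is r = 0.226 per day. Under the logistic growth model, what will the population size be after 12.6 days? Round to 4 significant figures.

A = (K − N₀)/N₀ = (1620 − 246)/246 = 5.5854.
N(t) = K/(1 + A·e^(−rt)) = 1620/(1 + 5.5854×e^(−0.226×12.6)).
e^(−2.848) = 0.057983; denominator = 1 + 5.5854×0.057983 = 1.3239.
N = 1620/1.3239 = 1223.7.

1224 aphids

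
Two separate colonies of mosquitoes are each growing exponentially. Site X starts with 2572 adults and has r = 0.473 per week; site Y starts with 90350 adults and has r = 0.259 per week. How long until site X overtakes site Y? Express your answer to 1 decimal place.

16.6 weeks

Set 2572·e^(0.473t) = 90350·e^(0.259t).
e^((0.473 − 0.259)t) = 90350/2572 → e^(0.214·t) = 35.128.
0.214·t = ln(35.128) = 3.559, so t = 3.559/0.214 = 16.631.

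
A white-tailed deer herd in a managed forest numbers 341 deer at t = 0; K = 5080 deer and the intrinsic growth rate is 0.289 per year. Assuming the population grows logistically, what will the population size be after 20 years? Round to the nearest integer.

4871 deer

A = (K − N₀)/N₀ = (5080 − 341)/341 = 13.897.
N(t) = K/(1 + A·e^(−rt)) = 5080/(1 + 13.897×e^(−0.289×20)).
e^(−5.78) = 0.0030887; denominator = 1 + 13.897×0.0030887 = 1.0429.
N = 5080/1.0429 = 4870.92.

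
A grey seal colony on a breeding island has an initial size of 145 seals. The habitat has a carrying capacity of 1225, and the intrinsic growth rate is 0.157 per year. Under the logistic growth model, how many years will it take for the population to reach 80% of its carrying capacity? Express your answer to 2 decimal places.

A = (K − N₀)/N₀ = (1225 − 145)/145 = 7.4483.
Solve 1225/(1 + 7.4483·e^(−0.157t)) = 980: 1 + 7.4483·e^(−0.157t) = 1.25, so e^(−0.157t) = 0.0335648.
−0.157·t = ln(0.0335648) = -3.3943, so t = 3.3943/0.157 = 21.62.

21.62 years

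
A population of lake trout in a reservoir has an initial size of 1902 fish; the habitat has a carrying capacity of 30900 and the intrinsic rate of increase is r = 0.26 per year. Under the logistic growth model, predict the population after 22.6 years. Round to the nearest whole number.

29632 fish

A = (K − N₀)/N₀ = (30900 − 1902)/1902 = 15.246.
N(t) = K/(1 + A·e^(−rt)) = 30900/(1 + 15.246×e^(−0.26×22.6)).
e^(−5.876) = 0.002806; denominator = 1 + 15.246×0.002806 = 1.0428.
N = 30900/1.0428 = 29632.3.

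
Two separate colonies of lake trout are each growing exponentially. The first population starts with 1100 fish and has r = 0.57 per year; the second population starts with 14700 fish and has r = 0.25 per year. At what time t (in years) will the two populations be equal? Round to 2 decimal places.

Set 1100·e^(0.57t) = 14700·e^(0.25t).
e^((0.57 − 0.25)t) = 14700/1100 → e^(0.32·t) = 13.364.
0.32·t = ln(13.364) = 2.5925, so t = 2.5925/0.32 = 8.1017.

8.10 years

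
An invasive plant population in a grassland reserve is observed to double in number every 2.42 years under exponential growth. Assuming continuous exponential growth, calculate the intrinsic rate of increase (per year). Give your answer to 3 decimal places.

0.286 per year

r = ln(2)/t_d = 0.6931/2.42 = 0.28642.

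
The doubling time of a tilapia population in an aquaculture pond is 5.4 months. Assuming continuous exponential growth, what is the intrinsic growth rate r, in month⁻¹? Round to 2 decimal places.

r = ln(2)/t_d = 0.6931/5.4 = 0.12836.

0.13 per month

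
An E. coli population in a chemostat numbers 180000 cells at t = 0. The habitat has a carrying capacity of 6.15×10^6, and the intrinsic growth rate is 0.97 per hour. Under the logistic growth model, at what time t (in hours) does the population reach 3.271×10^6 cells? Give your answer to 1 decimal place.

3.7 hours

A = (K − N₀)/N₀ = (6.15×10^6 − 180000)/180000 = 33.167.
Solve 6.15×10^6/(1 + 33.167·e^(−0.97t)) = 3.271×10^6: 1 + 33.167·e^(−0.97t) = 1.8802, so e^(−0.97t) = 0.0265375.
−0.97·t = ln(0.0265375) = -3.6292, so t = 3.6292/0.97 = 3.7414.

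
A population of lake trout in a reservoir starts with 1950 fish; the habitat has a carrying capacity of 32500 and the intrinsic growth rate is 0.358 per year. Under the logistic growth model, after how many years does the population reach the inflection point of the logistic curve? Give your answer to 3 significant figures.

Logistic growth is fastest at N = K/2 = 16250.
A = (K − N₀)/N₀ = 15.667. Set K/(1 + A·e^(−rt)) = K/2 → A·e^(−rt) = 1.
e^(−0.358t) = 1/15.667 = 0.0638298, so t = ln(15.667)/0.358 = 2.7515/0.358 = 7.6859.

7.69 years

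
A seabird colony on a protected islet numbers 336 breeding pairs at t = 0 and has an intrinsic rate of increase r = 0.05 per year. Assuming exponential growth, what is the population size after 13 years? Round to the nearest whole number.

644 breeding pairs

N(t) = N₀·e^(rt) = 336 × e^(0.05×13) = 336 × e^0.65.
e^0.65 ≈ 1.9155, so N ≈ 336 × 1.9155 = 643.622.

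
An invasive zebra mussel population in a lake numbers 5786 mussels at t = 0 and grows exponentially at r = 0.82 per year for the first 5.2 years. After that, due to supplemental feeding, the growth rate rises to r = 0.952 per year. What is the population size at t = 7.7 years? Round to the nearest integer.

4444582 mussels

Phase 1: N(5.2) = 5786·e^(0.82×5.2) = 5786·e^4.264 = 411349.
Phase 2 runs for 7.7 − 5.2 = 2.5 years at r = 0.952.
N(7.7) = 411349·e^(0.952×2.5) = 411349·e^2.38 = 4.444582×10^6.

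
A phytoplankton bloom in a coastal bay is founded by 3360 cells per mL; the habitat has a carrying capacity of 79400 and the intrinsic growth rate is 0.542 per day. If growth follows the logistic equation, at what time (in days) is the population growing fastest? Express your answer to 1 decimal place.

5.8 days

Logistic growth is fastest at N = K/2 = 39700.
A = (K − N₀)/N₀ = 22.631. Set K/(1 + A·e^(−rt)) = K/2 → A·e^(−rt) = 1.
e^(−0.542t) = 1/22.631 = 0.0441873, so t = ln(22.631)/0.542 = 3.1193/0.542 = 5.7552.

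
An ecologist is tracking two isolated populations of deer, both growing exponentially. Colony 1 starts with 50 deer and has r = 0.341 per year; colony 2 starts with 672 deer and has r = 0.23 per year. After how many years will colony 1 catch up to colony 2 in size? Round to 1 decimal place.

23.4 years

Set 50·e^(0.341t) = 672·e^(0.23t).
e^((0.341 − 0.23)t) = 672/50 → e^(0.111·t) = 13.44.
0.111·t = ln(13.44) = 2.5982, so t = 2.5982/0.111 = 23.408.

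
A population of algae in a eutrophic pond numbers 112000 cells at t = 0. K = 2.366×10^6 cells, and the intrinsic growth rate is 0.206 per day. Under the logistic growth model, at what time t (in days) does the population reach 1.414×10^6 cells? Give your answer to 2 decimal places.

16.49 days

A = (K − N₀)/N₀ = (2.366×10^6 − 112000)/112000 = 20.125.
Solve 2.366×10^6/(1 + 20.125·e^(−0.206t)) = 1.414×10^6: 1 + 20.125·e^(−0.206t) = 1.6733, so e^(−0.206t) = 0.0334543.
−0.206·t = ln(0.0334543) = -3.3976, so t = 3.3976/0.206 = 16.493.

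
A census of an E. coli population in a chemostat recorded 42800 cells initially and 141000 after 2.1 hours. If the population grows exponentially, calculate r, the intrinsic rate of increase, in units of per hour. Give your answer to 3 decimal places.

From N(t) = N₀·e^(rt): e^(r·2.1) = 141000/42800 = 3.2944.
r·2.1 = ln(3.2944) = 1.1922, so r = 1.1922/2.1 = 0.56772.

0.568 per hour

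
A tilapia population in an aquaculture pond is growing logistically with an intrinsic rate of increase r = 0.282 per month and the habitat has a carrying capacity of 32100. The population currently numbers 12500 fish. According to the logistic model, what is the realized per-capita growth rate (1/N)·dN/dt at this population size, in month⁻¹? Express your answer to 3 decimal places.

(1/N)·dN/dt = r(1 − N/K) = 0.282 × (1 − 12500/32100).
= 0.282 × 0.61059 = 0.17219.

0.172 per month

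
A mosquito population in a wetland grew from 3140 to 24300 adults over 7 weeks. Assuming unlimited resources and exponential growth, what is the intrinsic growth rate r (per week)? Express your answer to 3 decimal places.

0.292 per week

From N(t) = N₀·e^(rt): e^(r·7) = 24300/3140 = 7.7389.
r·7 = ln(7.7389) = 2.0463, so r = 2.0463/7 = 0.29232.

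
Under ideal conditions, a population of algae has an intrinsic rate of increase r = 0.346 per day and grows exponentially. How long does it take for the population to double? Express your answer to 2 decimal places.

2.00 days

Doubling time t_d = ln(2)/r = 0.6931/0.346 = 2.0033.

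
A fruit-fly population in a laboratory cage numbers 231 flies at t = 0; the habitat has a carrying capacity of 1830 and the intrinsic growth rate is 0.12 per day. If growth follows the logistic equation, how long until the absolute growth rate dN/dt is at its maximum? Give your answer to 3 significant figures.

16.1 days

Logistic growth is fastest at N = K/2 = 915.
A = (K − N₀)/N₀ = 6.9221. Set K/(1 + A·e^(−rt)) = K/2 → A·e^(−rt) = 1.
e^(−0.12t) = 1/6.9221 = 0.144465, so t = ln(6.9221)/0.12 = 1.9347/0.12 = 16.123.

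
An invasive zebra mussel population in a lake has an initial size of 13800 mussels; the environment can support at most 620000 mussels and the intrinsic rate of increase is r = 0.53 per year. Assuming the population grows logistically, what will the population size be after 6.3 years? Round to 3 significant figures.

242000 mussels

A = (K − N₀)/N₀ = (620000 − 13800)/13800 = 43.928.
N(t) = K/(1 + A·e^(−rt)) = 620000/(1 + 43.928×e^(−0.53×6.3)).
e^(−3.339) = 0.035472; denominator = 1 + 43.928×0.035472 = 2.5582.
N = 620000/2.5582 = 242356.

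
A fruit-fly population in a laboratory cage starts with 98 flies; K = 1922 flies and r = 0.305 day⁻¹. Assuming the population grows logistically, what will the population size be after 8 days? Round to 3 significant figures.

733 flies

A = (K − N₀)/N₀ = (1922 − 98)/98 = 18.612.
N(t) = K/(1 + A·e^(−rt)) = 1922/(1 + 18.612×e^(−0.305×8)).
e^(−2.44) = 0.087161; denominator = 1 + 18.612×0.087161 = 2.6223.
N = 1922/2.6223 = 732.956.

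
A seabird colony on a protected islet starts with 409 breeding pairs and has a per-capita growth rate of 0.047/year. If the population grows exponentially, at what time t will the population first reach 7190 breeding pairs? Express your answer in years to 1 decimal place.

Set N₀·e^(rt) = 7190: e^(0.047·t) = 7190/409 = 17.579.
0.047·t = ln(17.579) = 2.8667, so t = 2.8667/0.047 = 60.994.

61.0 years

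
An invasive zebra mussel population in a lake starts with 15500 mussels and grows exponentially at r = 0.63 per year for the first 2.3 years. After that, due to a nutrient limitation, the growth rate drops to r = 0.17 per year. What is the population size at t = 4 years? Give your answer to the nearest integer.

Phase 1: N(2.3) = 15500·e^(0.63×2.3) = 15500·e^1.449 = 66012.2.
Phase 2 runs for 4 − 2.3 = 1.7 years at r = 0.17.
N(4) = 66012.2·e^(0.17×1.7) = 66012.2·e^0.289 = 88132.4.

88132 mussels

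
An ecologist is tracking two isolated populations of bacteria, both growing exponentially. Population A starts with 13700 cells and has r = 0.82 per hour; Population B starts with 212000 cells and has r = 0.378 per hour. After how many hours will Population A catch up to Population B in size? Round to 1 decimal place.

6.2 hours

Set 13700·e^(0.82t) = 212000·e^(0.378t).
e^((0.82 − 0.378)t) = 212000/13700 → e^(0.442·t) = 15.474.
0.442·t = ln(15.474) = 2.7392, so t = 2.7392/0.442 = 6.1973.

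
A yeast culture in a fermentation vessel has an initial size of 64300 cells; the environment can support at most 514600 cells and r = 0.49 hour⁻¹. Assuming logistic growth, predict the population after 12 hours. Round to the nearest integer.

504721 cells

A = (K − N₀)/N₀ = (514600 − 64300)/64300 = 7.0031.
N(t) = K/(1 + A·e^(−rt)) = 514600/(1 + 7.0031×e^(−0.49×12)).
e^(−5.88) = 0.0027948; denominator = 1 + 7.0031×0.0027948 = 1.0196.
N = 514600/1.0196 = 504721.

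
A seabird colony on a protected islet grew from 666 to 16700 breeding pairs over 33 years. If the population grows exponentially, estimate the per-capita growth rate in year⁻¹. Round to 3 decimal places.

0.098 per year

From N(t) = N₀·e^(rt): e^(r·33) = 16700/666 = 25.075.
r·33 = ln(25.075) = 3.2219, so r = 3.2219/33 = 0.097633.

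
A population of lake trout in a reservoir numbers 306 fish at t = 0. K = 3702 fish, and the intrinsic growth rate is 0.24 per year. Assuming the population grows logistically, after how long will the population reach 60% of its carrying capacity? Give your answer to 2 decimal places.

A = (K − N₀)/N₀ = (3702 − 306)/306 = 11.098.
Solve 3702/(1 + 11.098·e^(−0.24t)) = 2221.2: 1 + 11.098·e^(−0.24t) = 1.6667, so e^(−0.24t) = 0.0600707.
−0.24·t = ln(0.0600707) = -2.8122, so t = 2.8122/0.24 = 11.718.

11.72 years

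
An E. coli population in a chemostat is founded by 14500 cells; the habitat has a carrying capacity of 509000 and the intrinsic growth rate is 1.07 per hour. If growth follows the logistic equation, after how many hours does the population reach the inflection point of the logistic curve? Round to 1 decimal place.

3.3 hours

Logistic growth is fastest at N = K/2 = 254500.
A = (K − N₀)/N₀ = 34.103. Set K/(1 + A·e^(−rt)) = K/2 → A·e^(−rt) = 1.
e^(−1.07t) = 1/34.103 = 0.0293225, so t = ln(34.103)/1.07 = 3.5294/1.07 = 3.2985.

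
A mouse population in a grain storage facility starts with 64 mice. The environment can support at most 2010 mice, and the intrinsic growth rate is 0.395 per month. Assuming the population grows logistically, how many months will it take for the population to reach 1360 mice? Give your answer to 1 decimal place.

A = (K − N₀)/N₀ = (2010 − 64)/64 = 30.406.
Solve 2010/(1 + 30.406·e^(−0.395t)) = 1360: 1 + 30.406·e^(−0.395t) = 1.4779, so e^(−0.395t) = 0.0157185.
−0.395·t = ln(0.0157185) = -4.1529, so t = 4.1529/0.395 = 10.514.

10.5 months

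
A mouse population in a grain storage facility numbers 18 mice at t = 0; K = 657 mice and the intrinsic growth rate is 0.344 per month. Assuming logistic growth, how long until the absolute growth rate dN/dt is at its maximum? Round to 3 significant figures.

10.4 months

Logistic growth is fastest at N = K/2 = 328.5.
A = (K − N₀)/N₀ = 35.5. Set K/(1 + A·e^(−rt)) = K/2 → A·e^(−rt) = 1.
e^(−0.344t) = 1/35.5 = 0.028169, so t = ln(35.5)/0.344 = 3.5695/0.344 = 10.377.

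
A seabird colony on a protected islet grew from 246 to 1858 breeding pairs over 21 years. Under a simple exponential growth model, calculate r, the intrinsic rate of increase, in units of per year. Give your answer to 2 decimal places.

From N(t) = N₀·e^(rt): e^(r·21) = 1858/246 = 7.5528.
r·21 = ln(7.5528) = 2.0219, so r = 2.0219/21 = 0.096282.

0.10 per year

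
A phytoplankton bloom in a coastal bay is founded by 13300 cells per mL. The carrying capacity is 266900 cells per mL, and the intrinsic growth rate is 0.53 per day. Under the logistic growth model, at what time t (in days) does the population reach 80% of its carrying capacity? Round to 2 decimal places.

8.18 days

A = (K − N₀)/N₀ = (266900 − 13300)/13300 = 19.068.
Solve 266900/(1 + 19.068·e^(−0.53t)) = 213520: 1 + 19.068·e^(−0.53t) = 1.25, so e^(−0.53t) = 0.0131112.
−0.53·t = ln(0.0131112) = -4.3343, so t = 4.3343/0.53 = 8.1779.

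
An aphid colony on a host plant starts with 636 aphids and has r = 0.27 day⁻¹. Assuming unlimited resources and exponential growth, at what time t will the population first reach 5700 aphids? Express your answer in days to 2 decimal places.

8.12 days

Set N₀·e^(rt) = 5700: e^(0.27·t) = 5700/636 = 8.9623.
0.27·t = ln(8.9623) = 2.193, so t = 2.193/0.27 = 8.1223.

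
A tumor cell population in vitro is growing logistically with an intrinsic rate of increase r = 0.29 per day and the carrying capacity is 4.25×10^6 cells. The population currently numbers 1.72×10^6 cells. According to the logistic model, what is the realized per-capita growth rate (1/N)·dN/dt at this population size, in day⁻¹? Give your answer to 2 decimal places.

(1/N)·dN/dt = r(1 − N/K) = 0.29 × (1 − 1.72×10^6/4.25×10^6).
= 0.29 × 0.59529 = 0.17264.

0.17 per day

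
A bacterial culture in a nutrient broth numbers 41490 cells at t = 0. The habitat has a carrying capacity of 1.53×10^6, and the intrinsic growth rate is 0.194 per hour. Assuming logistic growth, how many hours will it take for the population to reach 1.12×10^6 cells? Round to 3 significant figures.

23.6 hours

A = (K − N₀)/N₀ = (1.53×10^6 − 41490)/41490 = 35.876.
Solve 1.53×10^6/(1 + 35.876·e^(−0.194t)) = 1.12×10^6: 1 + 35.876·e^(−0.194t) = 1.3661, so e^(−0.194t) = 0.0102037.
−0.194·t = ln(0.0102037) = -4.585, so t = 4.585/0.194 = 23.634.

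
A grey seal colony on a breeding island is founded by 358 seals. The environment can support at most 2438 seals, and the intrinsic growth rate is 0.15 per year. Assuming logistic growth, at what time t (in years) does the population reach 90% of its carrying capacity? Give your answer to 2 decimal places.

26.38 years

A = (K − N₀)/N₀ = (2438 − 358)/358 = 5.8101.
Solve 2438/(1 + 5.8101·e^(−0.15t)) = 2194.2: 1 + 5.8101·e^(−0.15t) = 1.1111, so e^(−0.15t) = 0.0191239.
−0.15·t = ln(0.0191239) = -3.9568, so t = 3.9568/0.15 = 26.379.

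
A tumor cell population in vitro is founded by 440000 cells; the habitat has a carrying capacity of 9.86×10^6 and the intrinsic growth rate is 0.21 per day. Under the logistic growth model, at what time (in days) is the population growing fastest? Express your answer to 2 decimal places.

14.59 days

Logistic growth is fastest at N = K/2 = 4.93×10^6.
A = (K − N₀)/N₀ = 21.409. Set K/(1 + A·e^(−rt)) = K/2 → A·e^(−rt) = 1.
e^(−0.21t) = 1/21.409 = 0.0467091, so t = ln(21.409)/0.21 = 3.0638/0.21 = 14.59.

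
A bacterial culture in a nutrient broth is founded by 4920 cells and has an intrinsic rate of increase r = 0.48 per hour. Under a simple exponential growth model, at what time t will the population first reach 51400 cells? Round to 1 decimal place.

Set N₀·e^(rt) = 51400: e^(0.48·t) = 51400/4920 = 10.447.
0.48·t = ln(10.447) = 2.3463, so t = 2.3463/0.48 = 4.8882.

4.9 hours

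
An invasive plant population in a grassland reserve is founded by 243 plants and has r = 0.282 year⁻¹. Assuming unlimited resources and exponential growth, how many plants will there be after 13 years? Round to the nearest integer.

9500 plants

N(t) = N₀·e^(rt) = 243 × e^(0.282×13) = 243 × e^3.666.
e^3.666 ≈ 39.095, so N ≈ 243 × 39.095 = 9500.14.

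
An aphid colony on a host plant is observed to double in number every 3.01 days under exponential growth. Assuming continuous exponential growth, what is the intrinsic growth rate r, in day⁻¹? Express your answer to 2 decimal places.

r = ln(2)/t_d = 0.6931/3.01 = 0.23028.

0.23 per day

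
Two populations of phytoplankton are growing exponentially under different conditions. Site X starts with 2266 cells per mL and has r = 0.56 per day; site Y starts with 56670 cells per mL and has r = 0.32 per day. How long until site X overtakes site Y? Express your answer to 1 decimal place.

13.4 days

Set 2266·e^(0.56t) = 56670·e^(0.32t).
e^((0.56 − 0.32)t) = 56670/2266 → e^(0.24·t) = 25.009.
0.24·t = ln(25.009) = 3.2192, so t = 3.2192/0.24 = 13.413.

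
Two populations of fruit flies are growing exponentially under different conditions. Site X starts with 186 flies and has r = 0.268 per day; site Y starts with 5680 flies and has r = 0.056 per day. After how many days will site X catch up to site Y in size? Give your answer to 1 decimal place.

Set 186·e^(0.268t) = 5680·e^(0.056t).
e^((0.268 − 0.056)t) = 5680/186 → e^(0.212·t) = 30.538.
0.212·t = ln(30.538) = 3.419, so t = 3.419/0.212 = 16.127.

16.1 days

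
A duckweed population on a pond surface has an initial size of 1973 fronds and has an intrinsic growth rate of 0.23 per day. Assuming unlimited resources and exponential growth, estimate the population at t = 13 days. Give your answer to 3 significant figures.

39200 fronds

N(t) = N₀·e^(rt) = 1973 × e^(0.23×13) = 1973 × e^2.99.
e^2.99 ≈ 19.886, so N ≈ 1973 × 19.886 = 39234.5.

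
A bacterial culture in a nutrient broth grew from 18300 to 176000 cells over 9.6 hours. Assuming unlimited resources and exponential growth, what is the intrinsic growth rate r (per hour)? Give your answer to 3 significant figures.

From N(t) = N₀·e^(rt): e^(r·9.6) = 176000/18300 = 9.6175.
r·9.6 = ln(9.6175) = 2.2636, so r = 2.2636/9.6 = 0.23579.

0.236 per hour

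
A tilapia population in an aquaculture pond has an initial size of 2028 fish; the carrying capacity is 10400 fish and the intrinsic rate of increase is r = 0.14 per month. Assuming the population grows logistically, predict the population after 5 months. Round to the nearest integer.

A = (K − N₀)/N₀ = (10400 − 2028)/2028 = 4.1282.
N(t) = K/(1 + A·e^(−rt)) = 10400/(1 + 4.1282×e^(−0.14×5)).
e^(−0.7) = 0.49659; denominator = 1 + 4.1282×0.49659 = 3.05.
N = 10400/3.05 = 3409.83.

3410 fish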